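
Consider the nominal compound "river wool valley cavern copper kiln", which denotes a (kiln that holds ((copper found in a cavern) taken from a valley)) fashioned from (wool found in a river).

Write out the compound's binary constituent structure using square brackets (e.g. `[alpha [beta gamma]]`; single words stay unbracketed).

[[river wool] [[valley [cavern copper]] kiln]]

Whole compound: head "kiln" (specifically "valley cavern copper kiln"), modifier "river wool".
Inside "river wool": head "wool", modifier "river".
Inside "valley cavern copper kiln": head "kiln", modifier "valley cavern copper".
Inside "valley cavern copper": head "copper" (specifically "cavern copper"), modifier "valley".
Inside "cavern copper": head "copper", modifier "cavern".
So the structure is [[river wool] [[valley [cavern copper]] kiln]].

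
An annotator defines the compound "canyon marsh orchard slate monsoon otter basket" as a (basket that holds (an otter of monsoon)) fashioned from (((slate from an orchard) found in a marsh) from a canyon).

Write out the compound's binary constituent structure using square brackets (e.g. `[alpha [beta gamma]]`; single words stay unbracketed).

[[canyon [marsh [orchard slate]]] [[monsoon otter] basket]]

Overall it is a kind of basket (specifically "monsoon otter basket"); the modifier is "canyon marsh orchard slate".
Inside "canyon marsh orchard slate": head "slate" (specifically "marsh orchard slate"), modifier "canyon".
Inside "marsh orchard slate": head "slate" (specifically "orchard slate"), modifier "marsh".
Inside "orchard slate": head "slate", modifier "orchard".
Inside "monsoon otter basket": head "basket", modifier "monsoon otter".
Inside "monsoon otter": head "otter", modifier "monsoon".
Assembled: [[canyon [marsh [orchard slate]]] [[monsoon otter] basket]].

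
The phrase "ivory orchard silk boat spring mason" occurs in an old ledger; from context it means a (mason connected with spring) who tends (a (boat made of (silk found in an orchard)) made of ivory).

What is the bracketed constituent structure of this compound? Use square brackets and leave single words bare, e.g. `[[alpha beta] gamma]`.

Whole compound: head "mason" (specifically "spring mason"), modifier "ivory orchard silk boat".
Inside "ivory orchard silk boat": head "boat" (specifically "orchard silk boat"), modifier "ivory".
Inside "orchard silk boat": head "boat", modifier "orchard silk".
Inside "orchard silk": head "silk", modifier "orchard".
Inside "spring mason": head "mason", modifier "spring".
Putting it together: [[ivory [[orchard silk] boat]] [spring mason]].

[[ivory [[orchard silk] boat]] [spring mason]]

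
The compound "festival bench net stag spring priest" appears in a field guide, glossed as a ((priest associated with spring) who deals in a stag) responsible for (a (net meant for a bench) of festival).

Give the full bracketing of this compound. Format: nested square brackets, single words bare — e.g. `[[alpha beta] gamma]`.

At the top level: head "priest" (specifically "stag spring priest"); modifier "festival bench net".
Inside "festival bench net": head "net" (specifically "bench net"), modifier "festival".
Inside "bench net": head "net", modifier "bench".
Inside "stag spring priest": head "priest" (specifically "spring priest"), modifier "stag".
Inside "spring priest": head "priest", modifier "spring".
Assembled: [[festival [bench net]] [stag [spring priest]]].

[[festival [bench net]] [stag [spring priest]]]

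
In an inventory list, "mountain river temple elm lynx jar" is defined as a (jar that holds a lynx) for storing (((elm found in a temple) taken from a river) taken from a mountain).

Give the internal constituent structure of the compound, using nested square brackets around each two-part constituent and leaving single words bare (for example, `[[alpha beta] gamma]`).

[[mountain [river [temple elm]]] [lynx jar]]

Whole compound: head "jar" (specifically "lynx jar"), modifier "mountain river temple elm".
Within "mountain river temple elm", the head is "elm" (specifically "river temple elm") and the modifier is "mountain".
Within "river temple elm", the head is "elm" (specifically "temple elm") and the modifier is "river".
Within "temple elm", the head is "elm" and the modifier is "temple".
Within "lynx jar", the head is "jar" and the modifier is "lynx".
So the structure is [[mountain [river [temple elm]]] [lynx jar]].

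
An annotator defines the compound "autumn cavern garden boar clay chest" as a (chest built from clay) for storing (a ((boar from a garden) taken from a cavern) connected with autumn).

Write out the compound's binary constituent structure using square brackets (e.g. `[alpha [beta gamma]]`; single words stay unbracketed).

The outermost head in the paraphrase is "chest" (specifically "clay chest"), modified by "autumn cavern garden boar".
Within "autumn cavern garden boar", the head is "boar" (specifically "cavern garden boar") and the modifier is "autumn".
Within "cavern garden boar", the head is "boar" (specifically "garden boar") and the modifier is "cavern".
Within "garden boar", the head is "boar" and the modifier is "garden".
Within "clay chest", the head is "chest" and the modifier is "clay".
Putting it together: [[autumn [cavern [garden boar]]] [clay chest]].

[[autumn [cavern [garden boar]]] [clay chest]]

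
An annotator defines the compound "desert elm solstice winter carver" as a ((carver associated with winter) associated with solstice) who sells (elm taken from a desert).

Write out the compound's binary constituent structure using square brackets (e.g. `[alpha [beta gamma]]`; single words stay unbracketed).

[[desert elm] [solstice [winter carver]]]

At the top level: head "carver" (specifically "solstice winter carver"); modifier "desert elm".
Inside "desert elm": head "elm", modifier "desert".
Inside "solstice winter carver": head "carver" (specifically "winter carver"), modifier "solstice".
Inside "winter carver": head "carver", modifier "winter".
Putting it together: [[desert elm] [solstice [winter carver]]].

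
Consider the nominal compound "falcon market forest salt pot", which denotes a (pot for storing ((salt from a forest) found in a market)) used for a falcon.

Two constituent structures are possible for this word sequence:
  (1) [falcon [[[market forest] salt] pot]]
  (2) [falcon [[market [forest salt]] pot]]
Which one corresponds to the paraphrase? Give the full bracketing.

[falcon [[market [forest salt]] pot]]

The paraphrase's head is the "pot" part ("market forest salt pot"); its modifier is "falcon".
That top-level split, carried through the inner groups, gives [falcon [[market [forest salt]] pot]].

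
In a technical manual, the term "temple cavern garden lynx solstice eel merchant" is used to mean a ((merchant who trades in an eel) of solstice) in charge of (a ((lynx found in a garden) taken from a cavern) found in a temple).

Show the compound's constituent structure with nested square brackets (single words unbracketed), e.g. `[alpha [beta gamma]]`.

At the top level: head "merchant" (specifically "solstice eel merchant"); modifier "temple cavern garden lynx".
Inside "temple cavern garden lynx": head "lynx" (specifically "cavern garden lynx"), modifier "temple".
Inside "cavern garden lynx": head "lynx" (specifically "garden lynx"), modifier "cavern".
Inside "garden lynx": head "lynx", modifier "garden".
Inside "solstice eel merchant": head "merchant" (specifically "eel merchant"), modifier "solstice".
Inside "eel merchant": head "merchant", modifier "eel".
Assembled: [[temple [cavern [garden lynx]]] [solstice [eel merchant]]].

[[temple [cavern [garden lynx]]] [solstice [eel merchant]]]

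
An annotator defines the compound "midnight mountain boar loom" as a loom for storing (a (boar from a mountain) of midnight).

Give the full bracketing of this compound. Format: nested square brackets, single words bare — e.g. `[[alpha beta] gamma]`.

Whole compound: head "loom", modifier "midnight mountain boar".
Inside "midnight mountain boar": head "boar" (specifically "mountain boar"), modifier "midnight".
Inside "mountain boar": head "boar", modifier "mountain".
Putting it together: [[midnight [mountain boar]] loom].

[[midnight [mountain boar]] loom]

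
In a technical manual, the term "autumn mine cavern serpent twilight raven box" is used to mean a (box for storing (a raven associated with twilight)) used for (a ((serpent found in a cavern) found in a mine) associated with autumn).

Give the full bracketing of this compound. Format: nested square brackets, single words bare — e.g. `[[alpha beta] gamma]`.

[[autumn [mine [cavern serpent]]] [[twilight raven] box]]

Whole compound: head "box" (specifically "twilight raven box"), modifier "autumn mine cavern serpent".
"autumn mine cavern serpent" → head "serpent" (specifically "mine cavern serpent"), modifier "autumn".
"mine cavern serpent" → head "serpent" (specifically "cavern serpent"), modifier "mine".
"cavern serpent" → head "serpent", modifier "cavern".
"twilight raven box" → head "box", modifier "twilight raven".
"twilight raven" → head "raven", modifier "twilight".
Putting it together: [[autumn [mine [cavern serpent]]] [[twilight raven] box]].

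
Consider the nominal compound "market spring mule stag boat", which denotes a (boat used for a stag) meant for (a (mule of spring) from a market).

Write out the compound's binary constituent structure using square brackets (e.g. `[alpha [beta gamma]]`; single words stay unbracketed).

Overall it is a kind of boat (specifically "stag boat"); the modifier is "market spring mule".
Within "market spring mule", the head is "mule" (specifically "spring mule") and the modifier is "market".
Within "spring mule", the head is "mule" and the modifier is "spring".
Within "stag boat", the head is "boat" and the modifier is "stag".
Putting it together: [[market [spring mule]] [stag boat]].

[[market [spring mule]] [stag boat]]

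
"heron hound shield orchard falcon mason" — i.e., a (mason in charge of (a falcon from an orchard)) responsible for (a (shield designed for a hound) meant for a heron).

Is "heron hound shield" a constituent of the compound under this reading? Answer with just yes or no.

yes

The paraphrase groups the words so that "heron hound shield" is one unit: it corresponds to a single parenthesized sub-phrase.
The full structure is [[heron [hound shield]] [[orchard falcon] mason]], in which [heron hound shield] is a constituent.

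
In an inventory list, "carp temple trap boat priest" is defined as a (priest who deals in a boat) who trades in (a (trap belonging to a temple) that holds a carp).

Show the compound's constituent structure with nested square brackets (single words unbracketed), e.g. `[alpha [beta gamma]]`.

[[carp [temple trap]] [boat priest]]

At the top level: head "priest" (specifically "boat priest"); modifier "carp temple trap".
Inside "carp temple trap": head "trap" (specifically "temple trap"), modifier "carp".
Inside "temple trap": head "trap", modifier "temple".
Inside "boat priest": head "priest", modifier "boat".
So the structure is [[carp [temple trap]] [boat priest]].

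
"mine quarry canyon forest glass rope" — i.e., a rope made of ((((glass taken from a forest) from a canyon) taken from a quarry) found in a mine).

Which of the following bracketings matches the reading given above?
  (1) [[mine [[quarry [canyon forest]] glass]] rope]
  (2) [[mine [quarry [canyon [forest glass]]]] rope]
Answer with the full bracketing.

The paraphrase's head is the "rope" part ("rope"); its modifier is "mine quarry canyon forest glass".
That top-level split, carried through the inner groups, gives [[mine [quarry [canyon [forest glass]]]] rope].

[[mine [quarry [canyon [forest glass]]]] rope]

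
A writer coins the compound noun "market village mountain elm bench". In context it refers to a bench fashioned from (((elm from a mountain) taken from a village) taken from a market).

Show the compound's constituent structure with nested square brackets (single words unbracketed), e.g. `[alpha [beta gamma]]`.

Overall it is a kind of bench; the modifier is "market village mountain elm".
Inside "market village mountain elm": head "elm" (specifically "village mountain elm"), modifier "market".
Inside "village mountain elm": head "elm" (specifically "mountain elm"), modifier "village".
Inside "mountain elm": head "elm", modifier "mountain".
Assembled: [[market [village [mountain elm]]] bench].

[[market [village [mountain elm]]] bench]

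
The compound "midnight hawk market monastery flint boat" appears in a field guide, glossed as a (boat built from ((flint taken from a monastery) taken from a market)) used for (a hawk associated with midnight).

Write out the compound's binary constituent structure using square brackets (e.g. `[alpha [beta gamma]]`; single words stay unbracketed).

[[midnight hawk] [[market [monastery flint]] boat]]

Whole compound: head "boat" (specifically "market monastery flint boat"), modifier "midnight hawk".
Inside "midnight hawk": head "hawk", modifier "midnight".
Inside "market monastery flint boat": head "boat", modifier "market monastery flint".
Inside "market monastery flint": head "flint" (specifically "monastery flint"), modifier "market".
Inside "monastery flint": head "flint", modifier "monastery".
So the structure is [[midnight hawk] [[market [monastery flint]] boat]].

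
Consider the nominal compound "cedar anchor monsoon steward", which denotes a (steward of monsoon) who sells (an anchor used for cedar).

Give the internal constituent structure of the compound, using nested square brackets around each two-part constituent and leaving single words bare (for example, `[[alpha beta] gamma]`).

Whole compound: head "steward" (specifically "monsoon steward"), modifier "cedar anchor".
Inside "cedar anchor": head "anchor", modifier "cedar".
Inside "monsoon steward": head "steward", modifier "monsoon".
Putting it together: [[cedar anchor] [monsoon steward]].

[[cedar anchor] [monsoon steward]]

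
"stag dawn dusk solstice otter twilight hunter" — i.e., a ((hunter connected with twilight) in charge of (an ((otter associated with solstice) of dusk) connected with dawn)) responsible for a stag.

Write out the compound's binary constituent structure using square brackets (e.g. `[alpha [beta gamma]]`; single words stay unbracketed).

Overall it is a kind of hunter (specifically "dawn dusk solstice otter twilight hunter"); the modifier is "stag".
Inside "dawn dusk solstice otter twilight hunter": head "hunter" (specifically "twilight hunter"), modifier "dawn dusk solstice otter".
Inside "dawn dusk solstice otter": head "otter" (specifically "dusk solstice otter"), modifier "dawn".
Inside "dusk solstice otter": head "otter" (specifically "solstice otter"), modifier "dusk".
Inside "solstice otter": head "otter", modifier "solstice".
Inside "twilight hunter": head "hunter", modifier "twilight".
Putting it together: [stag [[dawn [dusk [solstice otter]]] [twilight hunter]]].

[stag [[dawn [dusk [solstice otter]]] [twilight hunter]]]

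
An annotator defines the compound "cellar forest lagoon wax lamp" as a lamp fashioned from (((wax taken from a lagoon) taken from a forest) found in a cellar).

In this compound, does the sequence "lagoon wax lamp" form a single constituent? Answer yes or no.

The top-level split is [cellar forest lagoon wax] [lamp]; the full structure is [[cellar [forest [lagoon wax]]] lamp].
"lagoon wax lamp" straddles a constituent boundary, so it is not a single unit.

no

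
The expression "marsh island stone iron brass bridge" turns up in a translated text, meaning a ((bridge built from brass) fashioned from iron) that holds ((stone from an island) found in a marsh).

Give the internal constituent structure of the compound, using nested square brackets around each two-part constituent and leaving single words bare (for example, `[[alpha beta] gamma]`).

[[marsh [island stone]] [iron [brass bridge]]]

At the top level: head "bridge" (specifically "iron brass bridge"); modifier "marsh island stone".
"marsh island stone" → head "stone" (specifically "island stone"), modifier "marsh".
"island stone" → head "stone", modifier "island".
"iron brass bridge" → head "bridge" (specifically "brass bridge"), modifier "iron".
"brass bridge" → head "bridge", modifier "brass".
Assembled: [[marsh [island stone]] [iron [brass bridge]]].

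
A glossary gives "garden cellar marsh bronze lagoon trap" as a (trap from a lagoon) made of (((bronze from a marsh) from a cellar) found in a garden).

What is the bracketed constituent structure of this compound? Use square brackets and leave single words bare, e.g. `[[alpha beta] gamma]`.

[[garden [cellar [marsh bronze]]] [lagoon trap]]

At the top level: head "trap" (specifically "lagoon trap"); modifier "garden cellar marsh bronze".
Within "garden cellar marsh bronze", the head is "bronze" (specifically "cellar marsh bronze") and the modifier is "garden".
Within "cellar marsh bronze", the head is "bronze" (specifically "marsh bronze") and the modifier is "cellar".
Within "marsh bronze", the head is "bronze" and the modifier is "marsh".
Within "lagoon trap", the head is "trap" and the modifier is "lagoon".
So the structure is [[garden [cellar [marsh bronze]]] [lagoon trap]].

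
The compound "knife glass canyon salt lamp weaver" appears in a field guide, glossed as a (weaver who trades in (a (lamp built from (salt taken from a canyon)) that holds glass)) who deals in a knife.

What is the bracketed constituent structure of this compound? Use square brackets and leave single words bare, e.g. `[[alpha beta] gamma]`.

Overall it is a kind of weaver (specifically "glass canyon salt lamp weaver"); the modifier is "knife".
Within "glass canyon salt lamp weaver", the head is "weaver" and the modifier is "glass canyon salt lamp".
Within "glass canyon salt lamp", the head is "lamp" (specifically "canyon salt lamp") and the modifier is "glass".
Within "canyon salt lamp", the head is "lamp" and the modifier is "canyon salt".
Within "canyon salt", the head is "salt" and the modifier is "canyon".
So the structure is [knife [[glass [[canyon salt] lamp]] weaver]].

[knife [[glass [[canyon salt] lamp]] weaver]]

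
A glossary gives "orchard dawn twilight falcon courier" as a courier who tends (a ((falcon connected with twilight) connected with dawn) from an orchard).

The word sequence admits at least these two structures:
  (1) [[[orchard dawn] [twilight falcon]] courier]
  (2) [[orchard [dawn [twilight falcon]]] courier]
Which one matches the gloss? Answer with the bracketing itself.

The paraphrase's head is the "courier" part ("courier"); its modifier is "orchard dawn twilight falcon".
That top-level split, carried through the inner groups, gives [[orchard [dawn [twilight falcon]]] courier].

[[orchard [dawn [twilight falcon]]] courier]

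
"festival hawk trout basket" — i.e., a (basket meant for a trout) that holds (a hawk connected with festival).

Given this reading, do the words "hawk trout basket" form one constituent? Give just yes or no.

The top-level split is [festival hawk] [trout basket]; the full structure is [[festival hawk] [trout basket]].
"hawk trout basket" straddles a constituent boundary, so it is not a single unit.

no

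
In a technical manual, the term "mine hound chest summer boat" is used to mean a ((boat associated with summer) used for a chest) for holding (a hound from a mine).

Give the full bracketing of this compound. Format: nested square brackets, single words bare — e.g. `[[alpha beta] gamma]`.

[[mine hound] [chest [summer boat]]]

Whole compound: head "boat" (specifically "chest summer boat"), modifier "mine hound".
"mine hound" → head "hound", modifier "mine".
"chest summer boat" → head "boat" (specifically "summer boat"), modifier "chest".
"summer boat" → head "boat", modifier "summer".
Putting it together: [[mine hound] [chest [summer boat]]].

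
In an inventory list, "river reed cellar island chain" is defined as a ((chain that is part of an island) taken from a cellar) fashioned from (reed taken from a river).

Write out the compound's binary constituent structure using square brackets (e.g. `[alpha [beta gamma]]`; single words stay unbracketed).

[[river reed] [cellar [island chain]]]

At the top level: head "chain" (specifically "cellar island chain"); modifier "river reed".
Inside "river reed": head "reed", modifier "river".
Inside "cellar island chain": head "chain" (specifically "island chain"), modifier "cellar".
Inside "island chain": head "chain", modifier "island".
So the structure is [[river reed] [cellar [island chain]]].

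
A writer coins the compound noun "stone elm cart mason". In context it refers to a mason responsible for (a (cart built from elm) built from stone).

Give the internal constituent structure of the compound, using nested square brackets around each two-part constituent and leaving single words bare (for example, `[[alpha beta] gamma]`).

[[stone [elm cart]] mason]

Overall it is a kind of mason; the modifier is "stone elm cart".
"stone elm cart" → head "cart" (specifically "elm cart"), modifier "stone".
"elm cart" → head "cart", modifier "elm".
So the structure is [[stone [elm cart]] mason].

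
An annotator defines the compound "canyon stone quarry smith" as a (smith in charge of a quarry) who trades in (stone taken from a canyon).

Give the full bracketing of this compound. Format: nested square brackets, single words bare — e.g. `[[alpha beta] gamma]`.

[[canyon stone] [quarry smith]]

At the top level: head "smith" (specifically "quarry smith"); modifier "canyon stone".
Inside "canyon stone": head "stone", modifier "canyon".
Inside "quarry smith": head "smith", modifier "quarry".
So the structure is [[canyon stone] [quarry smith]].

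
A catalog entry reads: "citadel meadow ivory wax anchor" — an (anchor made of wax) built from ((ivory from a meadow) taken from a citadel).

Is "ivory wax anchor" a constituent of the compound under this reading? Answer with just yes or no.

The top-level split is [citadel meadow ivory] [wax anchor]; the full structure is [[citadel [meadow ivory]] [wax anchor]].
"ivory wax anchor" straddles a constituent boundary, so it is not a single unit.

no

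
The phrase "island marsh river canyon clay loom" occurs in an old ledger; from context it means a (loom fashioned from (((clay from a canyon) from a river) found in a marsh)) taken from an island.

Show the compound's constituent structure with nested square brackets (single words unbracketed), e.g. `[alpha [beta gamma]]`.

Overall it is a kind of loom (specifically "marsh river canyon clay loom"); the modifier is "island".
"marsh river canyon clay loom" → head "loom", modifier "marsh river canyon clay".
"marsh river canyon clay" → head "clay" (specifically "river canyon clay"), modifier "marsh".
"river canyon clay" → head "clay" (specifically "canyon clay"), modifier "river".
"canyon clay" → head "clay", modifier "canyon".
Assembled: [island [[marsh [river [canyon clay]]] loom]].

[island [[marsh [river [canyon clay]]] loom]]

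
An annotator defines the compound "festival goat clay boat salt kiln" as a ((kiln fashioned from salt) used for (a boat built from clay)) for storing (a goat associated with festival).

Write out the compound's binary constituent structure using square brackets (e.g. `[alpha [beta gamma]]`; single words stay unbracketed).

[[festival goat] [[clay boat] [salt kiln]]]

Overall it is a kind of kiln (specifically "clay boat salt kiln"); the modifier is "festival goat".
Inside "festival goat": head "goat", modifier "festival".
Inside "clay boat salt kiln": head "kiln" (specifically "salt kiln"), modifier "clay boat".
Inside "clay boat": head "boat", modifier "clay".
Inside "salt kiln": head "kiln", modifier "salt".
Putting it together: [[festival goat] [[clay boat] [salt kiln]]].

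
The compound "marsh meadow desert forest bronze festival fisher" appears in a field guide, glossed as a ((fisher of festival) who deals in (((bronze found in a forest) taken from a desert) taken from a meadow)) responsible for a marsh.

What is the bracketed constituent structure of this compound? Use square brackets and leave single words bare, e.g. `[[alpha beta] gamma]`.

[marsh [[meadow [desert [forest bronze]]] [festival fisher]]]

Whole compound: head "fisher" (specifically "meadow desert forest bronze festival fisher"), modifier "marsh".
Within "meadow desert forest bronze festival fisher", the head is "fisher" (specifically "festival fisher") and the modifier is "meadow desert forest bronze".
Within "meadow desert forest bronze", the head is "bronze" (specifically "desert forest bronze") and the modifier is "meadow".
Within "desert forest bronze", the head is "bronze" (specifically "forest bronze") and the modifier is "desert".
Within "forest bronze", the head is "bronze" and the modifier is "forest".
Within "festival fisher", the head is "fisher" and the modifier is "festival".
Assembled: [marsh [[meadow [desert [forest bronze]]] [festival fisher]]].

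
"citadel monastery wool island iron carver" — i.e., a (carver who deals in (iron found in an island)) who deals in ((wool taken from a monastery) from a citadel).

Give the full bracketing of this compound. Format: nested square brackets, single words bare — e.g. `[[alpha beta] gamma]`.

[[citadel [monastery wool]] [[island iron] carver]]

The outermost head in the paraphrase is "carver" (specifically "island iron carver"), modified by "citadel monastery wool".
"citadel monastery wool" → head "wool" (specifically "monastery wool"), modifier "citadel".
"monastery wool" → head "wool", modifier "monastery".
"island iron carver" → head "carver", modifier "island iron".
"island iron" → head "iron", modifier "island".
Putting it together: [[citadel [monastery wool]] [[island iron] carver]].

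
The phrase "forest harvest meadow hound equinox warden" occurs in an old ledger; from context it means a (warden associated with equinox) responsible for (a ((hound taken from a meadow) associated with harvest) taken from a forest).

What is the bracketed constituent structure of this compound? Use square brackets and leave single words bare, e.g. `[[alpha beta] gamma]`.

[[forest [harvest [meadow hound]]] [equinox warden]]

Whole compound: head "warden" (specifically "equinox warden"), modifier "forest harvest meadow hound".
"forest harvest meadow hound" → head "hound" (specifically "harvest meadow hound"), modifier "forest".
"harvest meadow hound" → head "hound" (specifically "meadow hound"), modifier "harvest".
"meadow hound" → head "hound", modifier "meadow".
"equinox warden" → head "warden", modifier "equinox".
So the structure is [[forest [harvest [meadow hound]]] [equinox warden]].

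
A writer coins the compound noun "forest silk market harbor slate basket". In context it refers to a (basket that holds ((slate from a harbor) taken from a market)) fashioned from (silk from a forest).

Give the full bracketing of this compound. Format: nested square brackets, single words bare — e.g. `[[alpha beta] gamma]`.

[[forest silk] [[market [harbor slate]] basket]]

At the top level: head "basket" (specifically "market harbor slate basket"); modifier "forest silk".
"forest silk" → head "silk", modifier "forest".
"market harbor slate basket" → head "basket", modifier "market harbor slate".
"market harbor slate" → head "slate" (specifically "harbor slate"), modifier "market".
"harbor slate" → head "slate", modifier "harbor".
So the structure is [[forest silk] [[market [harbor slate]] basket]].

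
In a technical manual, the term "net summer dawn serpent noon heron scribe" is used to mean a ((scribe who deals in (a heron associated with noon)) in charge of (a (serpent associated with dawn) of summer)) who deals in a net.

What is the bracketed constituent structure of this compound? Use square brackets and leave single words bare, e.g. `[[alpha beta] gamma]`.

[net [[summer [dawn serpent]] [[noon heron] scribe]]]

The outermost head in the paraphrase is "scribe" (specifically "summer dawn serpent noon heron scribe"), modified by "net".
"summer dawn serpent noon heron scribe" → head "scribe" (specifically "noon heron scribe"), modifier "summer dawn serpent".
"summer dawn serpent" → head "serpent" (specifically "dawn serpent"), modifier "summer".
"dawn serpent" → head "serpent", modifier "dawn".
"noon heron scribe" → head "scribe", modifier "noon heron".
"noon heron" → head "heron", modifier "noon".
Putting it together: [net [[summer [dawn serpent]] [[noon heron] scribe]]].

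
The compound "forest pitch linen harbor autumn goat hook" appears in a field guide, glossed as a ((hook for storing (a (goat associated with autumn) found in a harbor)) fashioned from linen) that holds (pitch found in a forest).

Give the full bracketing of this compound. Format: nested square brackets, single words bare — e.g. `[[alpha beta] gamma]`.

The outermost head in the paraphrase is "hook" (specifically "linen harbor autumn goat hook"), modified by "forest pitch".
"forest pitch" → head "pitch", modifier "forest".
"linen harbor autumn goat hook" → head "hook" (specifically "harbor autumn goat hook"), modifier "linen".
"harbor autumn goat hook" → head "hook", modifier "harbor autumn goat".
"harbor autumn goat" → head "goat" (specifically "autumn goat"), modifier "harbor".
"autumn goat" → head "goat", modifier "autumn".
So the structure is [[forest pitch] [linen [[harbor [autumn goat]] hook]]].

[[forest pitch] [linen [[harbor [autumn goat]] hook]]]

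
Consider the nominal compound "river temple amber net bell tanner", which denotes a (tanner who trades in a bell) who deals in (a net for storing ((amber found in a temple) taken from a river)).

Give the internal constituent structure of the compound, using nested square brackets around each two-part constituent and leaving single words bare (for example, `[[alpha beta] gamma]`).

At the top level: head "tanner" (specifically "bell tanner"); modifier "river temple amber net".
Within "river temple amber net", the head is "net" and the modifier is "river temple amber".
Within "river temple amber", the head is "amber" (specifically "temple amber") and the modifier is "river".
Within "temple amber", the head is "amber" and the modifier is "temple".
Within "bell tanner", the head is "tanner" and the modifier is "bell".
Assembled: [[[river [temple amber]] net] [bell tanner]].

[[[river [temple amber]] net] [bell tanner]]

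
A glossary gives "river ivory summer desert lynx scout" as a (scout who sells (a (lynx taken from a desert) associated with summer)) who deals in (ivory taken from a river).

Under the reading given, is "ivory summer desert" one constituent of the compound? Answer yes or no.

The top-level split is [river ivory] [summer desert lynx scout]; the full structure is [[river ivory] [[summer [desert lynx]] scout]].
"ivory summer desert" straddles a constituent boundary, so it is not a single unit.

no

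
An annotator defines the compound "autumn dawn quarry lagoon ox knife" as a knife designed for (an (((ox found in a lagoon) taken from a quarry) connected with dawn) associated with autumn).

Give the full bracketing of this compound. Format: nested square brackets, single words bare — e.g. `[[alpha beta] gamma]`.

[[autumn [dawn [quarry [lagoon ox]]]] knife]

Whole compound: head "knife", modifier "autumn dawn quarry lagoon ox".
"autumn dawn quarry lagoon ox" → head "ox" (specifically "dawn quarry lagoon ox"), modifier "autumn".
"dawn quarry lagoon ox" → head "ox" (specifically "quarry lagoon ox"), modifier "dawn".
"quarry lagoon ox" → head "ox" (specifically "lagoon ox"), modifier "quarry".
"lagoon ox" → head "ox", modifier "lagoon".
Assembled: [[autumn [dawn [quarry [lagoon ox]]]] knife].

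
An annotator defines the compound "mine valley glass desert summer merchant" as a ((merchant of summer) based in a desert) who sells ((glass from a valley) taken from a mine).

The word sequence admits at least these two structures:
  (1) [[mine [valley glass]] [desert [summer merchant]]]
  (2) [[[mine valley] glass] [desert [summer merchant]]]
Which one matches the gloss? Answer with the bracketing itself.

The paraphrase's head is the "merchant" part ("desert summer merchant"); its modifier is "mine valley glass".
That top-level split, carried through the inner groups, gives [[mine [valley glass]] [desert [summer merchant]]].

[[mine [valley glass]] [desert [summer merchant]]]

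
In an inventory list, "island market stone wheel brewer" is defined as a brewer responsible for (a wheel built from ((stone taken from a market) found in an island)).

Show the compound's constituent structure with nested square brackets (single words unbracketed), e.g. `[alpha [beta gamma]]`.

Whole compound: head "brewer", modifier "island market stone wheel".
Inside "island market stone wheel": head "wheel", modifier "island market stone".
Inside "island market stone": head "stone" (specifically "market stone"), modifier "island".
Inside "market stone": head "stone", modifier "market".
So the structure is [[[island [market stone]] wheel] brewer].

[[[island [market stone]] wheel] brewer]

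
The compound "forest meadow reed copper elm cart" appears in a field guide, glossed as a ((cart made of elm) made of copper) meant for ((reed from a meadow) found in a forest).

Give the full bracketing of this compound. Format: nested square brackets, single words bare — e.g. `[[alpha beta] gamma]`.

[[forest [meadow reed]] [copper [elm cart]]]

Whole compound: head "cart" (specifically "copper elm cart"), modifier "forest meadow reed".
"forest meadow reed" → head "reed" (specifically "meadow reed"), modifier "forest".
"meadow reed" → head "reed", modifier "meadow".
"copper elm cart" → head "cart" (specifically "elm cart"), modifier "copper".
"elm cart" → head "cart", modifier "elm".
Assembled: [[forest [meadow reed]] [copper [elm cart]]].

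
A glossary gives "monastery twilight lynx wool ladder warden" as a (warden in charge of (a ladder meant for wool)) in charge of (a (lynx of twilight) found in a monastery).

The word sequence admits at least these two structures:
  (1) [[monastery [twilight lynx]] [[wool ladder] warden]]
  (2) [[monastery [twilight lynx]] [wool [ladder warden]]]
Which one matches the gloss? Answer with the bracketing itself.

[[monastery [twilight lynx]] [[wool ladder] warden]]

The paraphrase's head is the "warden" part ("wool ladder warden"); its modifier is "monastery twilight lynx".
That top-level split, carried through the inner groups, gives [[monastery [twilight lynx]] [[wool ladder] warden]].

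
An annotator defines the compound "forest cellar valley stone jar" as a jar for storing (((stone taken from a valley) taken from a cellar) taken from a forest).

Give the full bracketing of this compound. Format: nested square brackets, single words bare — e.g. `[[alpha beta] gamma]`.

[[forest [cellar [valley stone]]] jar]

Overall it is a kind of jar; the modifier is "forest cellar valley stone".
Inside "forest cellar valley stone": head "stone" (specifically "cellar valley stone"), modifier "forest".
Inside "cellar valley stone": head "stone" (specifically "valley stone"), modifier "cellar".
Inside "valley stone": head "stone", modifier "valley".
Assembled: [[forest [cellar [valley stone]]] jar].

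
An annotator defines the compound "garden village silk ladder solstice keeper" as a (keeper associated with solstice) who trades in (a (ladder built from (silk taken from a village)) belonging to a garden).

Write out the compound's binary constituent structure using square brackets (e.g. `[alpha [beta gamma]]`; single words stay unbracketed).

At the top level: head "keeper" (specifically "solstice keeper"); modifier "garden village silk ladder".
Inside "garden village silk ladder": head "ladder" (specifically "village silk ladder"), modifier "garden".
Inside "village silk ladder": head "ladder", modifier "village silk".
Inside "village silk": head "silk", modifier "village".
Inside "solstice keeper": head "keeper", modifier "solstice".
Putting it together: [[garden [[village silk] ladder]] [solstice keeper]].

[[garden [[village silk] ladder]] [solstice keeper]]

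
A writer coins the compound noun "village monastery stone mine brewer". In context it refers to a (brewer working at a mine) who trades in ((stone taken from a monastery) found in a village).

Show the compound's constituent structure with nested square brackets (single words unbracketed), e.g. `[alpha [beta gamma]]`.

[[village [monastery stone]] [mine brewer]]

Whole compound: head "brewer" (specifically "mine brewer"), modifier "village monastery stone".
"village monastery stone" → head "stone" (specifically "monastery stone"), modifier "village".
"monastery stone" → head "stone", modifier "monastery".
"mine brewer" → head "brewer", modifier "mine".
Assembled: [[village [monastery stone]] [mine brewer]].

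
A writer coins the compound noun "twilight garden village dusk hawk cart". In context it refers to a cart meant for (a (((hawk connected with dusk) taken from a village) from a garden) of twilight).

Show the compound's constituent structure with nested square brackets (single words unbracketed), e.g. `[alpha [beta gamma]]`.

Whole compound: head "cart", modifier "twilight garden village dusk hawk".
Within "twilight garden village dusk hawk", the head is "hawk" (specifically "garden village dusk hawk") and the modifier is "twilight".
Within "garden village dusk hawk", the head is "hawk" (specifically "village dusk hawk") and the modifier is "garden".
Within "village dusk hawk", the head is "hawk" (specifically "dusk hawk") and the modifier is "village".
Within "dusk hawk", the head is "hawk" and the modifier is "dusk".
So the structure is [[twilight [garden [village [dusk hawk]]]] cart].

[[twilight [garden [village [dusk hawk]]]] cart]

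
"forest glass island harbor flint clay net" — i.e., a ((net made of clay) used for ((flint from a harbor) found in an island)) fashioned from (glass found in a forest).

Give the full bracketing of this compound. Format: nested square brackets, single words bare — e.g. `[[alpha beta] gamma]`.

[[forest glass] [[island [harbor flint]] [clay net]]]

The outermost head in the paraphrase is "net" (specifically "island harbor flint clay net"), modified by "forest glass".
Within "forest glass", the head is "glass" and the modifier is "forest".
Within "island harbor flint clay net", the head is "net" (specifically "clay net") and the modifier is "island harbor flint".
Within "island harbor flint", the head is "flint" (specifically "harbor flint") and the modifier is "island".
Within "harbor flint", the head is "flint" and the modifier is "harbor".
Within "clay net", the head is "net" and the modifier is "clay".
So the structure is [[forest glass] [[island [harbor flint]] [clay net]]].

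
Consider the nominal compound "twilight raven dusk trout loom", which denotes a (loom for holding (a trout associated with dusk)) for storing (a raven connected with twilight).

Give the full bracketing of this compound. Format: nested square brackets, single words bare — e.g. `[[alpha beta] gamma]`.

At the top level: head "loom" (specifically "dusk trout loom"); modifier "twilight raven".
Inside "twilight raven": head "raven", modifier "twilight".
Inside "dusk trout loom": head "loom", modifier "dusk trout".
Inside "dusk trout": head "trout", modifier "dusk".
Putting it together: [[twilight raven] [[dusk trout] loom]].

[[twilight raven] [[dusk trout] loom]]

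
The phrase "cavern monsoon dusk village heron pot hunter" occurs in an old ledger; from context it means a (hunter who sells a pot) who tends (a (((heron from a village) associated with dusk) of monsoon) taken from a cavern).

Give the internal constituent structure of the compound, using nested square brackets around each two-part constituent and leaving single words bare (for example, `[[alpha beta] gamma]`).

Overall it is a kind of hunter (specifically "pot hunter"); the modifier is "cavern monsoon dusk village heron".
"cavern monsoon dusk village heron" → head "heron" (specifically "monsoon dusk village heron"), modifier "cavern".
"monsoon dusk village heron" → head "heron" (specifically "dusk village heron"), modifier "monsoon".
"dusk village heron" → head "heron" (specifically "village heron"), modifier "dusk".
"village heron" → head "heron", modifier "village".
"pot hunter" → head "hunter", modifier "pot".
Putting it together: [[cavern [monsoon [dusk [village heron]]]] [pot hunter]].

[[cavern [monsoon [dusk [village heron]]]] [pot hunter]]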